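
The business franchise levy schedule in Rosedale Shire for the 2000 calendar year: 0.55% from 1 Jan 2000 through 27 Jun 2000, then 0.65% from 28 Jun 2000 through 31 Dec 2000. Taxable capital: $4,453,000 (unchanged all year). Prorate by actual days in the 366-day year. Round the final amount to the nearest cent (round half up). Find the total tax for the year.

$26,766.67

1 Jan – 27 Jun 2000: 179 days at 0.55% → $4,453,000 × 0.55% × 179/366 = $11,978.0833
28 Jun – 31 Dec 2000: 187 days at 0.65% → $4,453,000 × 0.65% × 187/366 = $14,788.5833
Total = $26,766.6667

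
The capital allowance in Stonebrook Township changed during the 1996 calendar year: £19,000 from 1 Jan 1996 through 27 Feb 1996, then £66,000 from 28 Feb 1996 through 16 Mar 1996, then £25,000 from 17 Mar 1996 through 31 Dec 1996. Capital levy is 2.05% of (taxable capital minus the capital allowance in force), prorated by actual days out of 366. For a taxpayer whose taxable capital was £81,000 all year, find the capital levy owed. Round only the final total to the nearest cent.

1 Jan – 27 Feb 1996: 58 days, exemption £19,000 → (£81,000 − £19,000) × 2.05% × 58/366 = £201.4153
28 Feb – 16 Mar 1996: 18 days, exemption £66,000 → (£81,000 − £66,000) × 2.05% × 18/366 = £15.1230
17 Mar – 31 Dec 1996: 290 days, exemption £25,000 → (£81,000 − £25,000) × 2.05% × 290/366 = £909.6175
Total = £1,126.1557

£1,126.16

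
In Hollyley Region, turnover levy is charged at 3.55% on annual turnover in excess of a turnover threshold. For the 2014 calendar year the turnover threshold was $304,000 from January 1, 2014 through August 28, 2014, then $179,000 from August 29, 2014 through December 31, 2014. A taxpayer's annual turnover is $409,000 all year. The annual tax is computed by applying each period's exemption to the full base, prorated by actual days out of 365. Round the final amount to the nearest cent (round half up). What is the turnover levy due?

January 1 – August 28, 2014: 240 days, exemption $304,000 → ($409,000 − $304,000) × 3.55% × 240/365 = $2,450.9589
August 29 – December 31, 2014: 125 days, exemption $179,000 → ($409,000 − $179,000) × 3.55% × 125/365 = $2,796.2329
Total = $5,247.1918

$5,247.19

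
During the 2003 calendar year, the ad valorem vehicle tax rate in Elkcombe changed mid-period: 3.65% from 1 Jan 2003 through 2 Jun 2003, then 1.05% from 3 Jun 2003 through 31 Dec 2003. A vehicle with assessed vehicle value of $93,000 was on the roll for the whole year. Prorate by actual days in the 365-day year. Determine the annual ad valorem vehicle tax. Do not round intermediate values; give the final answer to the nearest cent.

$1,990.07

1 Jan – 2 Jun 2003: 153 days at 3.65% → $93,000 × 3.65% × 153/365 = $1,422.9000
3 Jun – 31 Dec 2003: 212 days at 1.05% → $93,000 × 1.05% × 212/365 = $567.1726
Total = $1,990.0726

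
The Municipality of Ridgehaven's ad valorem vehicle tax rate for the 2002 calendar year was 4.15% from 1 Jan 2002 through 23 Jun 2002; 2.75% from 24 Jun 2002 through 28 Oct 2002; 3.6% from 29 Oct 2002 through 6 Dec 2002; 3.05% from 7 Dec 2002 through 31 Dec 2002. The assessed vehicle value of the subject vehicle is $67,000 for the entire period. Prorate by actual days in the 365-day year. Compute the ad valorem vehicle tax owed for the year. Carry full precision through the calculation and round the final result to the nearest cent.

$2,364.27

1 Jan – 23 Jun 2002: 174 days at 4.15% → $67,000 × 4.15% × 174/365 = $1,325.4986
24 Jun – 28 Oct 2002: 127 days at 2.75% → $67,000 × 2.75% × 127/365 = $641.0890
29 Oct – 6 Dec 2002: 39 days at 3.6% → $67,000 × 3.6% × 39/365 = $257.7205
7 Dec – 31 Dec 2002: 25 days at 3.05% → $67,000 × 3.05% × 25/365 = $139.9658
Total = $2,364.2740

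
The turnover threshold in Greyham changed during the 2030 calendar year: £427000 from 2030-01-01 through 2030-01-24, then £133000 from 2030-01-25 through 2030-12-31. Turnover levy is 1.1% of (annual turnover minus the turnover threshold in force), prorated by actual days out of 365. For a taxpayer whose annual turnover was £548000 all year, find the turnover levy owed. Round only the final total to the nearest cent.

£4352.35

2030-01-01 to 2030-01-24: 24 days, exemption £427000 → (£548000 − £427000) × 1.1% × 24/365 = £87.5178
2030-01-25 to 2030-12-31: 341 days, exemption £133000 → (£548000 − £133000) × 1.1% × 341/365 = £4264.8356
Total = £4352.3534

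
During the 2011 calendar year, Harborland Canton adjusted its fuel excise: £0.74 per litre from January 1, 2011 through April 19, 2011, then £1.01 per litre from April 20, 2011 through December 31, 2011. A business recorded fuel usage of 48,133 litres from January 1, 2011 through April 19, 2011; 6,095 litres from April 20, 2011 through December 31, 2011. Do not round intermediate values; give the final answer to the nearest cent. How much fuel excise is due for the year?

£41,774.37

January 1 – April 19, 2011: 48,133 litres at £0.74/litre → £35,618.42
April 20 – December 31, 2011: 6,095 litres at £1.01/litre → £6,155.95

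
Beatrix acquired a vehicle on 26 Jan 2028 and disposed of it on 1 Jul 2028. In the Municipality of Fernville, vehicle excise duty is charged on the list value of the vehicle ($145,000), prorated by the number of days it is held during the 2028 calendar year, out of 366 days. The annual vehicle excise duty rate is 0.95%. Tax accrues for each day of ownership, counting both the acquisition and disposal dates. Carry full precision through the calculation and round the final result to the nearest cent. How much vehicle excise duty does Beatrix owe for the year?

$594.66

Days held (26 Jan – 1 Jul 2028): 158 out of 366
Tax = $145,000 × 0.95% × 158/366 = $594.6585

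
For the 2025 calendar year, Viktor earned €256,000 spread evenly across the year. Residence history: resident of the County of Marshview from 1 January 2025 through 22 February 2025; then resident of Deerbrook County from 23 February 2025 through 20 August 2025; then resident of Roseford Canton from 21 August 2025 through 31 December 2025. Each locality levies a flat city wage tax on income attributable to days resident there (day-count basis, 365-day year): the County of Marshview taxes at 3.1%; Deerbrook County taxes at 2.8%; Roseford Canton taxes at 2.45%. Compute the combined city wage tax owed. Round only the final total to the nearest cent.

The County of Marshview, 1 January – 22 February 2025: 53 days → €256,000 × 3.1% × 53/365 = €1,152.3507
Deerbrook County, 23 February – 20 August 2025: 179 days → €256,000 × 2.8% × 179/365 = €3,515.2658
Roseford Canton, 21 August – 31 December 2025: 133 days → €256,000 × 2.45% × 133/365 = €2,285.4137
Total = €6,953.0301

€6,953.03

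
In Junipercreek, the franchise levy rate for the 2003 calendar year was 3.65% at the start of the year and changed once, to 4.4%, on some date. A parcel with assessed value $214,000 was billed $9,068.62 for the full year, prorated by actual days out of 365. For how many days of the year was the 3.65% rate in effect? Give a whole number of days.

79 days

Let d = days at the first rate; then 365 − d days at the second rate.
$214,000 × [3.65%·d + 4.4%·(365−d)] / 365 = $9,068.62
Solving gives d = 79, so the new rate took effect on 21 March 2003.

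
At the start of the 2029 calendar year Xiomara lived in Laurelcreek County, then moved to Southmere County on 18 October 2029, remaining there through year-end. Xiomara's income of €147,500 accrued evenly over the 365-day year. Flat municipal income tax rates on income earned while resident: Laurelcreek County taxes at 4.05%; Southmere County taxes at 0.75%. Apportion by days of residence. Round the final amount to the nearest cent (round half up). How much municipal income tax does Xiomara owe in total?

Laurelcreek County, 1 January – 17 October 2029: 290 days → €147,500 × 4.05% × 290/365 = €4,746.2671
Southmere County, 18 October – 31 December 2029: 75 days → €147,500 × 0.75% × 75/365 = €227.3116
Total = €4,973.5788

€4,973.58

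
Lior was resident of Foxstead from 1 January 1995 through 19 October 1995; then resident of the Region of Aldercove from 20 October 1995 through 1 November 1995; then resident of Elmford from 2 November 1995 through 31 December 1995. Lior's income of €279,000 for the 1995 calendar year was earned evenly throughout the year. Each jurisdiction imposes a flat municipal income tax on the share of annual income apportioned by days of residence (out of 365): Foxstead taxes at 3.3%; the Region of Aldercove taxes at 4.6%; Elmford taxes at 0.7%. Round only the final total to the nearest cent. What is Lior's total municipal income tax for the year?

Foxstead, 1 January – 19 October 1995: 292 days → €279,000 × 3.3% × 292/365 = €7,365.6000
The Region of Aldercove, 20 October – 1 November 1995: 13 days → €279,000 × 4.6% × 13/365 = €457.1014
Elmford, 2 November – 31 December 1995: 60 days → €279,000 × 0.7% × 60/365 = €321.0411
Total = €8,143.7425

€8,143.74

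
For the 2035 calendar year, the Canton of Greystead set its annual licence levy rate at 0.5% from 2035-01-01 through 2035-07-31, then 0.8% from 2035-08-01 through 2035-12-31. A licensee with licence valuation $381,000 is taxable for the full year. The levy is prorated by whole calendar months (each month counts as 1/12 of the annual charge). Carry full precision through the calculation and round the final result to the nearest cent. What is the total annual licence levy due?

$2,381.25

2035-01-01 to 2035-07-31: 7 months at 0.5% → $381,000 × 0.5% × 7/12 = $1,111.2500
2035-08-01 to 2035-12-31: 5 months at 0.8% → $381,000 × 0.8% × 5/12 = $1,270.0000
Total = $2,381.2500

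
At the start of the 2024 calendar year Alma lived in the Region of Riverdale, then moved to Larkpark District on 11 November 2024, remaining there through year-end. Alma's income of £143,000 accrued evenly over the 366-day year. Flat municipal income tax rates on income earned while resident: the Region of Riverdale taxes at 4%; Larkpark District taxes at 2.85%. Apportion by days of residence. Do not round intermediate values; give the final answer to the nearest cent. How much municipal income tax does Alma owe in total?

£5,490.85

The Region of Riverdale, 1 January – 10 November 2024: 315 days → £143,000 × 4% × 315/366 = £4,922.9508
Larkpark District, 11 November – 31 December 2024: 51 days → £143,000 × 2.85% × 51/366 = £567.8975
Total = £5,490.8484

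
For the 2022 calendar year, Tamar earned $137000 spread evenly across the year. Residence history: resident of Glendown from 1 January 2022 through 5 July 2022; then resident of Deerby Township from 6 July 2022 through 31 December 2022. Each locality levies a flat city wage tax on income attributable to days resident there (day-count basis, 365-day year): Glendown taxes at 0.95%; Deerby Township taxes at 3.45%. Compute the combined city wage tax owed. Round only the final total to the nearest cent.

$2981.16

Glendown, 1 January – 5 July 2022: 186 days → $137000 × 0.95% × 186/365 = $663.2301
Deerby Township, 6 July – 31 December 2022: 179 days → $137000 × 3.45% × 179/365 = $2317.9274
Total = $2981.1575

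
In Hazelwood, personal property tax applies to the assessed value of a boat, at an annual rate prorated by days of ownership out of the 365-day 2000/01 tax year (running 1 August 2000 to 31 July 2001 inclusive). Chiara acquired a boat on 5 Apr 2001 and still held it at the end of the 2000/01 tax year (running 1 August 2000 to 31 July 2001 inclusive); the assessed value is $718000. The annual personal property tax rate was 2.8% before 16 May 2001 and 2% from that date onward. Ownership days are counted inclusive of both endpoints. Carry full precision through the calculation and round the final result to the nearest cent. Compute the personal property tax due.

$5287.63

5 Apr – 15 May 2001: 41 days at 2.8% → $718000 × 2.8% × 41/365 = $2258.2575
16 May – 31 Jul 2001: 77 days at 2% → $718000 × 2% × 77/365 = $3029.3699
Total = $5287.6274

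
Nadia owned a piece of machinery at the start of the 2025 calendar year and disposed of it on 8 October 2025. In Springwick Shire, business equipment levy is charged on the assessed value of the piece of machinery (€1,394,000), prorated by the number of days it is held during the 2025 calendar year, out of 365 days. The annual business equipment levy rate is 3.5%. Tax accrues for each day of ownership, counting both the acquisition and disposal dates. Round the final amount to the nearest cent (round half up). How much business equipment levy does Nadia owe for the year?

Days held (1 January – 8 October 2025): 281 out of 365
Tax = €1,394,000 × 3.5% × 281/365 = €37,561.6164

€37,561.62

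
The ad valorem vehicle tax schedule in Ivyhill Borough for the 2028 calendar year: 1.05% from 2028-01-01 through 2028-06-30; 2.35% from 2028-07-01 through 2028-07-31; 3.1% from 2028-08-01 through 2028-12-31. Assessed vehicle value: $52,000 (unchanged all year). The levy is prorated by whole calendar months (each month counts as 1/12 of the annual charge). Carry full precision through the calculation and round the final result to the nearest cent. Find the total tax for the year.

2028-01-01 to 2028-06-30: 6 months at 1.05% → $52,000 × 1.05% × 6/12 = $273.0000
2028-07-01 to 2028-07-31: 1 month at 2.35% → $52,000 × 2.35% × 1/12 = $101.8333
2028-08-01 to 2028-12-31: 5 months at 3.1% → $52,000 × 3.1% × 5/12 = $671.6667
Total = $1,046.5000

$1,046.50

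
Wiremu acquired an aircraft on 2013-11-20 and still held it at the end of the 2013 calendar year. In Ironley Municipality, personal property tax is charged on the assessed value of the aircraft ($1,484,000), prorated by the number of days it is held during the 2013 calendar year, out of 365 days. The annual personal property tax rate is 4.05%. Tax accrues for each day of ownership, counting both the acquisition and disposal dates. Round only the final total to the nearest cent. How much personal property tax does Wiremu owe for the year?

$6,915.85

Days held (2013-11-20 to 2013-12-31): 42 out of 365
Tax = $1,484,000 × 4.05% × 42/365 = $6,915.8466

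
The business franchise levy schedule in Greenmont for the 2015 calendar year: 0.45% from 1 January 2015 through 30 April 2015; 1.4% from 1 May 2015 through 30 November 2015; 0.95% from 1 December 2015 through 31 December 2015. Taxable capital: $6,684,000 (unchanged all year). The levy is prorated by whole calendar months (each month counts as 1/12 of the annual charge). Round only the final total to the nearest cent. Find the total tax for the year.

$69,903.50

1 January – 30 April 2015: 4 months at 0.45% → $6,684,000 × 0.45% × 4/12 = $10,026.0000
1 May – 30 November 2015: 7 months at 1.4% → $6,684,000 × 1.4% × 7/12 = $54,586.0000
1 December – 31 December 2015: 1 month at 0.95% → $6,684,000 × 0.95% × 1/12 = $5,291.5000
Total = $69,903.5000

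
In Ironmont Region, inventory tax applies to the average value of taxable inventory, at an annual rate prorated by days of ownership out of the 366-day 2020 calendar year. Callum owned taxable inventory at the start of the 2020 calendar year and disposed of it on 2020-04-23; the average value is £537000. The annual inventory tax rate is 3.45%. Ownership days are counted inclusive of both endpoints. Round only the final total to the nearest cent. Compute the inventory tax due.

£5770.55

Days held (2020-01-01 to 2020-04-23): 114 out of 366
Tax = £537000 × 3.45% × 114/366 = £5770.5492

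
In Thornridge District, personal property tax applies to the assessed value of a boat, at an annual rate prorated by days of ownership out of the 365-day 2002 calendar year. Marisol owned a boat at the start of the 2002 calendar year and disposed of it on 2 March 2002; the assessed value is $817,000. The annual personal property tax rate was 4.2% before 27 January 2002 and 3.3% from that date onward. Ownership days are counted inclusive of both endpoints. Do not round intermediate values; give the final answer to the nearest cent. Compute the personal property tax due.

1 January – 26 January 2002: 26 days at 4.2% → $817,000 × 4.2% × 26/365 = $2,444.2849
27 January – 2 March 2002: 35 days at 3.3% → $817,000 × 3.3% × 35/365 = $2,585.3014
Total = $5,029.5863

$5,029.59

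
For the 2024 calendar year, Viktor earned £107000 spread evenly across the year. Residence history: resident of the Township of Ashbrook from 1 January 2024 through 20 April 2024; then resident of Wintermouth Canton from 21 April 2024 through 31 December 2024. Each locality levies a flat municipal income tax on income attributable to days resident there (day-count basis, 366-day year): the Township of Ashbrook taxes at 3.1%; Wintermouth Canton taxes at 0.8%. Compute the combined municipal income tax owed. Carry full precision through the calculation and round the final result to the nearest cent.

The Township of Ashbrook, 1 January – 20 April 2024: 111 days → £107000 × 3.1% × 111/366 = £1005.9754
Wintermouth Canton, 21 April – 31 December 2024: 255 days → £107000 × 0.8% × 255/366 = £596.3934
Total = £1602.3689

£1602.37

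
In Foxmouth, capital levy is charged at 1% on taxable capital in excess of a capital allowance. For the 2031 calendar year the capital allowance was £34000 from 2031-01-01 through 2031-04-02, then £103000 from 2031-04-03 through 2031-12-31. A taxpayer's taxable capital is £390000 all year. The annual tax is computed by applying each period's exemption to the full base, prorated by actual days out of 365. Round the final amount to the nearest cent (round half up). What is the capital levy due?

£3043.92

2031-01-01 to 2031-04-02: 92 days, exemption £34000 → (£390000 − £34000) × 1% × 92/365 = £897.3151
2031-04-03 to 2031-12-31: 273 days, exemption £103000 → (£390000 − £103000) × 1% × 273/365 = £2146.6027
Total = £3043.9178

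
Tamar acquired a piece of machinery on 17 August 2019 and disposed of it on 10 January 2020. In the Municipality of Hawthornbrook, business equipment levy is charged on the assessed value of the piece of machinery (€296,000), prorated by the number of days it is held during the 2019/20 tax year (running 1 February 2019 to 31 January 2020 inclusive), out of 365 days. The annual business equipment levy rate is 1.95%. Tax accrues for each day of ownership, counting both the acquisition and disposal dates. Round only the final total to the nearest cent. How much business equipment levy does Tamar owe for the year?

Days held (17 August 2019 – 10 January 2020): 147 out of 365
Tax = €296,000 × 1.95% × 147/365 = €2,324.6137

€2,324.61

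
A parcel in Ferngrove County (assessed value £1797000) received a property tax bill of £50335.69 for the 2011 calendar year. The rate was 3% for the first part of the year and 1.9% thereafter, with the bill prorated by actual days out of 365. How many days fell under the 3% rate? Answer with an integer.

Let d = days at the first rate; then 365 − d days at the second rate.
£1797000 × [3%·d + 1.9%·(365−d)] / 365 = £50335.69
Solving gives d = 299, so the new rate took effect on October 27, 2011.

299 days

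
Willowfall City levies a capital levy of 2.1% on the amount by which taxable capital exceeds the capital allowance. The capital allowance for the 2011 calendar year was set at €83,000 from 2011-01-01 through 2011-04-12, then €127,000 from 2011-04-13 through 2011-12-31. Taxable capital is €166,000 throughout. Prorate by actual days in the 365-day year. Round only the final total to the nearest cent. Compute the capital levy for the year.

€1,077.21

2011-01-01 to 2011-04-12: 102 days, exemption €83,000 → (€166,000 − €83,000) × 2.1% × 102/365 = €487.0849
2011-04-13 to 2011-12-31: 263 days, exemption €127,000 → (€166,000 − €127,000) × 2.1% × 263/365 = €590.1288
Total = €1,077.2137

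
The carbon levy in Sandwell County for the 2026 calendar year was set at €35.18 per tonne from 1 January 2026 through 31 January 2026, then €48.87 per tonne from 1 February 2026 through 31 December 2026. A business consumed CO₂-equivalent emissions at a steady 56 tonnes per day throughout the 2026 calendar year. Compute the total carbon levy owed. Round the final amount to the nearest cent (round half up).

€975,136.96

1 January – 31 January 2026: 31 days × 56 tonnes/day = 1,736 tonnes at €35.18/tonne → €61,072.48
1 February – 31 December 2026: 334 days × 56 tonnes/day = 18,704 tonnes at €48.87/tonne → €914,064.48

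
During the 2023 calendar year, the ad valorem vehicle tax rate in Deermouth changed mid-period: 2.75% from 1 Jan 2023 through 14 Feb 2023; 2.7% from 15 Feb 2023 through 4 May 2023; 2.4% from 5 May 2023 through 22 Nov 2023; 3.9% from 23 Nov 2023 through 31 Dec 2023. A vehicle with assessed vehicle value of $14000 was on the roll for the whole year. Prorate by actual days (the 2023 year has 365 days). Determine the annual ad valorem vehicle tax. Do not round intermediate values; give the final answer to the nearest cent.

1 Jan – 14 Feb 2023: 45 days at 2.75% → $14000 × 2.75% × 45/365 = $47.4658
15 Feb – 4 May 2023: 79 days at 2.7% → $14000 × 2.7% × 79/365 = $81.8137
5 May – 22 Nov 2023: 202 days at 2.4% → $14000 × 2.4% × 202/365 = $185.9507
23 Nov – 31 Dec 2023: 39 days at 3.9% → $14000 × 3.9% × 39/365 = $58.3397
Total = $373.5699

$373.57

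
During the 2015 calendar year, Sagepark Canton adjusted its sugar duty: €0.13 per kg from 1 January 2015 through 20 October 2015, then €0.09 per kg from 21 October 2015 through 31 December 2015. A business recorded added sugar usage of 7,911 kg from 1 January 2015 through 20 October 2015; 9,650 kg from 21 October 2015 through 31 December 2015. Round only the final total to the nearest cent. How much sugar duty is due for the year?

€1,896.93

1 January – 20 October 2015: 7,911 kg at €0.13/kg → €1,028.43
21 October – 31 December 2015: 9,650 kg at €0.09/kg → €868.50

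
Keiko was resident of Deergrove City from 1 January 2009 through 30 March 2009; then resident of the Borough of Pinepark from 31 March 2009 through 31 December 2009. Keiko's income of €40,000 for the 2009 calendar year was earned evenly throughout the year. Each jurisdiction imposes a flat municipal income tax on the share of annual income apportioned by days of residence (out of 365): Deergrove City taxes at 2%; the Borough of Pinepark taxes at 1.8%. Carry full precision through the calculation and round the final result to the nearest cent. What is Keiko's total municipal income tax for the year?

€739.51

Deergrove City, 1 January – 30 March 2009: 89 days → €40,000 × 2% × 89/365 = €195.0685
The Borough of Pinepark, 31 March – 31 December 2009: 276 days → €40,000 × 1.8% × 276/365 = €544.4384
Total = €739.5068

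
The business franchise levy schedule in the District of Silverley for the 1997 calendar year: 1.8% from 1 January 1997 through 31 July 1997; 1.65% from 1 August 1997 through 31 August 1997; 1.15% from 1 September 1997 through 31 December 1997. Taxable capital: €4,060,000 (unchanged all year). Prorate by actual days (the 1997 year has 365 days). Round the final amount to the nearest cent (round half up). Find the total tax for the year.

€63,742.00

1 January – 31 July 1997: 212 days at 1.8% → €4,060,000 × 1.8% × 212/365 = €42,446.4658
1 August – 31 August 1997: 31 days at 1.65% → €4,060,000 × 1.65% × 31/365 = €5,689.5616
1 September – 31 December 1997: 122 days at 1.15% → €4,060,000 × 1.15% × 122/365 = €15,605.9726
Total = €63,742.0000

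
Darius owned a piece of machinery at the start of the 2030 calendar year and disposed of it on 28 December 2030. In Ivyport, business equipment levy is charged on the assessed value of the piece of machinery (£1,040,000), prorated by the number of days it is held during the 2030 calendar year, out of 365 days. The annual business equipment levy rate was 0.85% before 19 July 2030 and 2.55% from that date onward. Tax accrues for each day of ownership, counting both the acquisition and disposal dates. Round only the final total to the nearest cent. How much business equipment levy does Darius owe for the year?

1 January – 18 July 2030: 199 days at 0.85% → £1,040,000 × 0.85% × 199/365 = £4,819.6164
19 July – 28 December 2030: 163 days at 2.55% → £1,040,000 × 2.55% × 163/365 = £11,843.1781
Total = £16,662.7945

£16,662.79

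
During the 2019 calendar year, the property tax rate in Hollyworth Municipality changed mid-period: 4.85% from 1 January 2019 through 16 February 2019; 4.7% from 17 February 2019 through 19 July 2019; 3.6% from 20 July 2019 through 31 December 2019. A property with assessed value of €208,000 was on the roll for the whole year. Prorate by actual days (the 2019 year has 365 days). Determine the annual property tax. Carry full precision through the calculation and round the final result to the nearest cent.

1 January – 16 February 2019: 47 days at 4.85% → €208,000 × 4.85% × 47/365 = €1,299.0027
17 February – 19 July 2019: 153 days at 4.7% → €208,000 × 4.7% × 153/365 = €4,097.8849
20 July – 31 December 2019: 165 days at 3.6% → €208,000 × 3.6% × 165/365 = €3,384.9863
Total = €8,781.8740

€8,781.87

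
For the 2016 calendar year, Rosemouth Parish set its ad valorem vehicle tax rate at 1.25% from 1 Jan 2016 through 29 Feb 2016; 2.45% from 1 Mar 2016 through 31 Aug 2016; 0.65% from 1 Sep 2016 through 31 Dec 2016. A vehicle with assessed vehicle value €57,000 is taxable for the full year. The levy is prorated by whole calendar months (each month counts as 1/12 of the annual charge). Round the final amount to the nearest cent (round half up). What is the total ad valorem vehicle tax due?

€940.50

1 Jan – 29 Feb 2016: 2 months at 1.25% → €57,000 × 1.25% × 2/12 = €118.7500
1 Mar – 31 Aug 2016: 6 months at 2.45% → €57,000 × 2.45% × 6/12 = €698.2500
1 Sep – 31 Dec 2016: 4 months at 0.65% → €57,000 × 0.65% × 4/12 = €123.5000
Total = €940.5000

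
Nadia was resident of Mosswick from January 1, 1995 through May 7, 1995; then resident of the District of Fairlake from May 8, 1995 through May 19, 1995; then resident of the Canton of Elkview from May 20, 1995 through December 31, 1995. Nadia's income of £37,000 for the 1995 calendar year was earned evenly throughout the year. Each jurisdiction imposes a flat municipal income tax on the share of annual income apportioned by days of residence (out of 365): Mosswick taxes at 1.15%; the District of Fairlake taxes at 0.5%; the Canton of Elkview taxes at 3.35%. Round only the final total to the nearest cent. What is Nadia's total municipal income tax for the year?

£921.60

Mosswick, January 1 – May 7, 1995: 127 days → £37,000 × 1.15% × 127/365 = £148.0507
The District of Fairlake, May 8 – May 19, 1995: 12 days → £37,000 × 0.5% × 12/365 = £6.0822
The Canton of Elkview, May 20 – December 31, 1995: 226 days → £37,000 × 3.35% × 226/365 = £767.4712
Total = £921.6041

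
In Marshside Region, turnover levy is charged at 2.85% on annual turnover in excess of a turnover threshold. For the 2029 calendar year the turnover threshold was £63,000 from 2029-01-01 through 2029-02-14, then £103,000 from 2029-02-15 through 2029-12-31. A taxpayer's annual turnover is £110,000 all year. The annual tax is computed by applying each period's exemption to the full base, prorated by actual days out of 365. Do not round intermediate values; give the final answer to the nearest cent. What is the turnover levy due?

£340.05

2029-01-01 to 2029-02-14: 45 days, exemption £63,000 → (£110,000 − £63,000) × 2.85% × 45/365 = £165.1438
2029-02-15 to 2029-12-31: 320 days, exemption £103,000 → (£110,000 − £103,000) × 2.85% × 320/365 = £174.9041
Total = £340.0479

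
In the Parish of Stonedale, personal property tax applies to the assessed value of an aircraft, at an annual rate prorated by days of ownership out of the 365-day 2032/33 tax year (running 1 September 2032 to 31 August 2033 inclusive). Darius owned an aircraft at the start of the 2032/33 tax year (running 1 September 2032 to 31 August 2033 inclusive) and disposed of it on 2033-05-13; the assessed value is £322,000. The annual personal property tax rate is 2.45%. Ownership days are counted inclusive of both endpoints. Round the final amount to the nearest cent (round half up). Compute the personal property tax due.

Days held (2032-09-01 to 2033-05-13): 255 out of 365
Tax = £322,000 × 2.45% × 255/365 = £5,511.4932

£5,511.49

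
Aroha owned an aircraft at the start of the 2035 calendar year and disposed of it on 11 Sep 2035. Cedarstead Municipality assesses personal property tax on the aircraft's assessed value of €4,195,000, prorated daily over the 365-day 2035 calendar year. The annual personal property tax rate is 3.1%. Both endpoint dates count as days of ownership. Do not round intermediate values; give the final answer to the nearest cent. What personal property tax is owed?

€90,497.07

Days held (1 Jan – 11 Sep 2035): 254 out of 365
Tax = €4,195,000 × 3.1% × 254/365 = €90,497.0685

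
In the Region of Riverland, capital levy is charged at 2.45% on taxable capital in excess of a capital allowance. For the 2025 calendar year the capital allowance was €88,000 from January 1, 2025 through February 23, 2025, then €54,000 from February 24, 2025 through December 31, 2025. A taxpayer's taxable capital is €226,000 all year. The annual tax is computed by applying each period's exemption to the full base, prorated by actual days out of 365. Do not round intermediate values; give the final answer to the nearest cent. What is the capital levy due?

€4,090.76

January 1 – February 23, 2025: 54 days, exemption €88,000 → (€226,000 − €88,000) × 2.45% × 54/365 = €500.2027
February 24 – December 31, 2025: 311 days, exemption €54,000 → (€226,000 − €54,000) × 2.45% × 311/365 = €3,590.5589
Total = €4,090.7616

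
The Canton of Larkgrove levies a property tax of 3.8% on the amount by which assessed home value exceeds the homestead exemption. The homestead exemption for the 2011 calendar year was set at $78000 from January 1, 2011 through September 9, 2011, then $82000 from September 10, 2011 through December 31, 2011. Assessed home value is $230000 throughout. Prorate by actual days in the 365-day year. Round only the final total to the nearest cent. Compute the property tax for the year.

$5728.94

January 1 – September 9, 2011: 252 days, exemption $78000 → ($230000 − $78000) × 3.8% × 252/365 = $3987.8137
September 10 – December 31, 2011: 113 days, exemption $82000 → ($230000 − $82000) × 3.8% × 113/365 = $1741.1288
Total = $5728.9425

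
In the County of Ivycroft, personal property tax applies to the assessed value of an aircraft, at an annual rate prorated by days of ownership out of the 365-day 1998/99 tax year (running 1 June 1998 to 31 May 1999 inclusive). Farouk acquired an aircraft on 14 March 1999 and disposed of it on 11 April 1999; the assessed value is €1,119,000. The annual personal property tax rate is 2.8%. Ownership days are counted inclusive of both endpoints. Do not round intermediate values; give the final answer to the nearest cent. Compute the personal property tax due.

Days held (14 March – 11 April 1999): 29 out of 365
Tax = €1,119,000 × 2.8% × 29/365 = €2,489.3918

€2,489.39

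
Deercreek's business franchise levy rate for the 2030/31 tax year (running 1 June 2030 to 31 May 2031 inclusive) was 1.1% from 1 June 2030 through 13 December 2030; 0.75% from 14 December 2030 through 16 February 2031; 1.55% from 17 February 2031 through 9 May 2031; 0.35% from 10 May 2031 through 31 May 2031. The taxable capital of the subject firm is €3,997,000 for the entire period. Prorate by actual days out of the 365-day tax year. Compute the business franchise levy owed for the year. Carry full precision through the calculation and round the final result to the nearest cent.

€43,709.66

1 June – 13 December 2030: 196 days at 1.1% → €3,997,000 × 1.1% × 196/365 = €23,609.6767
14 December 2030 – 16 February 2031: 65 days at 0.75% → €3,997,000 × 0.75% × 65/365 = €5,338.4589
17 February – 9 May 2031: 82 days at 1.55% → €3,997,000 × 1.55% × 82/365 = €13,918.3205
10 May – 31 May 2031: 22 days at 0.35% → €3,997,000 × 0.35% × 22/365 = €843.2027
Total = €43,709.6589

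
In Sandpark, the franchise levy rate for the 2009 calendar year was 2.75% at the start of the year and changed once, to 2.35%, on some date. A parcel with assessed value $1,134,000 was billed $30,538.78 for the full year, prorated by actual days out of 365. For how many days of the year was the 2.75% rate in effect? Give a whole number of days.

Let d = days at the first rate; then 365 − d days at the second rate.
$1,134,000 × [2.75%·d + 2.35%·(365−d)] / 365 = $30,538.78
Solving gives d = 313, so the new rate took effect on November 10, 2009.

313 days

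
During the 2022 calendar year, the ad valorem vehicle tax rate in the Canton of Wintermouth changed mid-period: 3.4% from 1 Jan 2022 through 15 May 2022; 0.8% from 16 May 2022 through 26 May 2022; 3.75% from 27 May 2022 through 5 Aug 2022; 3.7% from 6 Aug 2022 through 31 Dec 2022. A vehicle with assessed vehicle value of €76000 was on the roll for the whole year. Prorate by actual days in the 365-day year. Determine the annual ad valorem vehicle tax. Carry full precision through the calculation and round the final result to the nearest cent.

1 Jan – 15 May 2022: 135 days at 3.4% → €76000 × 3.4% × 135/365 = €955.7260
16 May – 26 May 2022: 11 days at 0.8% → €76000 × 0.8% × 11/365 = €18.3233
27 May – 5 Aug 2022: 71 days at 3.75% → €76000 × 3.75% × 71/365 = €554.3836
6 Aug – 31 Dec 2022: 148 days at 3.7% → €76000 × 3.7% × 148/365 = €1140.2082
Total = €2668.6411

€2668.64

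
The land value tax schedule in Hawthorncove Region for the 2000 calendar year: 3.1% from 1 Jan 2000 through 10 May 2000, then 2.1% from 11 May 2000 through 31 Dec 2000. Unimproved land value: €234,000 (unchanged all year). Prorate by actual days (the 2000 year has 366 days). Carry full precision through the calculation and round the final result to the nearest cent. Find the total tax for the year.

€5,751.54

1 Jan – 10 May 2000: 131 days at 3.1% → €234,000 × 3.1% × 131/366 = €2,596.3770
11 May – 31 Dec 2000: 235 days at 2.1% → €234,000 × 2.1% × 235/366 = €3,155.1639
Total = €5,751.5410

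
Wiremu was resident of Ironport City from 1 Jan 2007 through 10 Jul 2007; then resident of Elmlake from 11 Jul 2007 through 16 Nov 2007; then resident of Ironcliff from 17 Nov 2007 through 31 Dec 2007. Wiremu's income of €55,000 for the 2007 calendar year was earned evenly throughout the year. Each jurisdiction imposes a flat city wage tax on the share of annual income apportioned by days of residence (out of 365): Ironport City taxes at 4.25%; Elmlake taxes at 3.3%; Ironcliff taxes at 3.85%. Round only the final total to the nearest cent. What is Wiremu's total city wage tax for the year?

€2,125.71

Ironport City, 1 Jan – 10 Jul 2007: 191 days → €55,000 × 4.25% × 191/365 = €1,223.1849
Elmlake, 11 Jul – 16 Nov 2007: 129 days → €55,000 × 3.3% × 129/365 = €641.4658
Ironcliff, 17 Nov – 31 Dec 2007: 45 days → €55,000 × 3.85% × 45/365 = €261.0616
Total = €2,125.7123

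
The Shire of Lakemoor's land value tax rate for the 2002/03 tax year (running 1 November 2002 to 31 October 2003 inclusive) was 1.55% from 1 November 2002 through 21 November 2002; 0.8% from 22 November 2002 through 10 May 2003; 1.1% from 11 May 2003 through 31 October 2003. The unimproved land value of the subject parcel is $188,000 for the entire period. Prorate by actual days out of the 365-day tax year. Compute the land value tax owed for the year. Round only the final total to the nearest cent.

$1,853.99

1 November – 21 November 2002: 21 days at 1.55% → $188,000 × 1.55% × 21/365 = $167.6548
22 November 2002 – 10 May 2003: 170 days at 0.8% → $188,000 × 0.8% × 170/365 = $700.4932
11 May – 31 October 2003: 174 days at 1.1% → $188,000 × 1.1% × 174/365 = $985.8411
Total = $1,853.9890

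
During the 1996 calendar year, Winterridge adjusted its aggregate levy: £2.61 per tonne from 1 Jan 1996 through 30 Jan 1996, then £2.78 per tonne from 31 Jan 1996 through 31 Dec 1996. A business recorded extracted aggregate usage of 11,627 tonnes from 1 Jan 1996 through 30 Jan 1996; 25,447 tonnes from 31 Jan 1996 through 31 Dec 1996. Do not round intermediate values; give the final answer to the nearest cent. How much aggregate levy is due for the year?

1 Jan – 30 Jan 1996: 11,627 tonnes at £2.61/tonne → £30,346.47
31 Jan – 31 Dec 1996: 25,447 tonnes at £2.78/tonne → £70,742.66

£101,089.13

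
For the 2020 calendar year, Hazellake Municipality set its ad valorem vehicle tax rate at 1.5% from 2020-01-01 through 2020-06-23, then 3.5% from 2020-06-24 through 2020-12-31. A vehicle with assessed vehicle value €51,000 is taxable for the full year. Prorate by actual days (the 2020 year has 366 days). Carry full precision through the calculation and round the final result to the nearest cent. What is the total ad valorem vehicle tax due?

2020-01-01 to 2020-06-23: 175 days at 1.5% → €51,000 × 1.5% × 175/366 = €365.7787
2020-06-24 to 2020-12-31: 191 days at 3.5% → €51,000 × 3.5% × 191/366 = €931.5164
Total = €1,297.2951

€1,297.30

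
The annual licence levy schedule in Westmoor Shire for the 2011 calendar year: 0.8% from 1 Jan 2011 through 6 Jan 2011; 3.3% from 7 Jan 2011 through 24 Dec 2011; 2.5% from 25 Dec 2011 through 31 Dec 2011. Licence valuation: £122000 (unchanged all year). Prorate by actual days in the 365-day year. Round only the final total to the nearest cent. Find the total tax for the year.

£3957.15

1 Jan – 6 Jan 2011: 6 days at 0.8% → £122000 × 0.8% × 6/365 = £16.0438
7 Jan – 24 Dec 2011: 352 days at 3.3% → £122000 × 3.3% × 352/365 = £3882.6082
25 Dec – 31 Dec 2011: 7 days at 2.5% → £122000 × 2.5% × 7/365 = £58.4932
Total = £3957.1452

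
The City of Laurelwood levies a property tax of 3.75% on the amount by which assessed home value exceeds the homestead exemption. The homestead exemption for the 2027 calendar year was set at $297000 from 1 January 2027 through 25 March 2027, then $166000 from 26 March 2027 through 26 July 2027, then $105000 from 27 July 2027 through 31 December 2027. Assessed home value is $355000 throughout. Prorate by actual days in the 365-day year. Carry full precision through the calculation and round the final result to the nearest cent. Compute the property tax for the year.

1 January – 25 March 2027: 84 days, exemption $297000 → ($355000 − $297000) × 3.75% × 84/365 = $500.5479
26 March – 26 July 2027: 123 days, exemption $166000 → ($355000 − $166000) × 3.75% × 123/365 = $2388.3904
27 July – 31 December 2027: 158 days, exemption $105000 → ($355000 − $105000) × 3.75% × 158/365 = $4058.2192
Total = $6947.1575

$6947.16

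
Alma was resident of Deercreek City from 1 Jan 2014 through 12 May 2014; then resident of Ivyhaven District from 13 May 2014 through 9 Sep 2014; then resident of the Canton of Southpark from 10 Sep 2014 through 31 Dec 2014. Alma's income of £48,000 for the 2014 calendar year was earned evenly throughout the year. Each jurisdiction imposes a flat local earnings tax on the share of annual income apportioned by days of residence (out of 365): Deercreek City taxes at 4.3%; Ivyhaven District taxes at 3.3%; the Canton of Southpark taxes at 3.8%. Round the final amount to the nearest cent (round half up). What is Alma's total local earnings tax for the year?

Deercreek City, 1 Jan – 12 May 2014: 132 days → £48,000 × 4.3% × 132/365 = £746.4329
Ivyhaven District, 13 May – 9 Sep 2014: 120 days → £48,000 × 3.3% × 120/365 = £520.7671
The Canton of Southpark, 10 Sep – 31 Dec 2014: 113 days → £48,000 × 3.8% × 113/365 = £564.6904
Total = £1,831.8904

£1,831.89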